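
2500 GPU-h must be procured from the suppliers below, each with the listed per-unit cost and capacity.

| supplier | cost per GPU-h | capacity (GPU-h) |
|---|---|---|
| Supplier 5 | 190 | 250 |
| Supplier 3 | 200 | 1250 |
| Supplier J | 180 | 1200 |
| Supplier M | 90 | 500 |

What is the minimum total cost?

418500

Use suppliers in increasing cost order.
Supplier M (90): use full 500 ; 2000 GPU-h to go.
Supplier J (180): use full 1200 ; 800 GPU-h to go.
Supplier 5 (190): use full 250 ; 550 GPU-h to go.
Take 550 from Supplier 3 at 200 to finish.
Cost = 500×90 + 1200×180 + 250×190 + 550×200 = 418500.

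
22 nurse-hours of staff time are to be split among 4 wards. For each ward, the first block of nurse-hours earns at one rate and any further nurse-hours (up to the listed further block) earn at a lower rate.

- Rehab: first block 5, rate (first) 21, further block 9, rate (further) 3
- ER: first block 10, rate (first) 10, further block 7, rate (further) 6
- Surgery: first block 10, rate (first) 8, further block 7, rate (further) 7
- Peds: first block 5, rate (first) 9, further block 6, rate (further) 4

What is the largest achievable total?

Treat each block as its own option and order by rate: Rehab/tier1 21 > ER/tier1 10 > Peds/tier1 9 > Surgery/tier1 8 > Surgery/tier2 7 > ER/tier2 6 > Peds/tier2 4 > Rehab/tier2 3.
Rehab/tier1 (21): +5 → 17 left.
ER/tier1 (10): +10 → 7 left.
Fill Peds tier1 block (5 at 9) → 2 left.
Surgery tier1 at 8: only 2 left, fill 2.
Total = 21×5 + 10×10 + 9×5 + 8×2 = 266.

266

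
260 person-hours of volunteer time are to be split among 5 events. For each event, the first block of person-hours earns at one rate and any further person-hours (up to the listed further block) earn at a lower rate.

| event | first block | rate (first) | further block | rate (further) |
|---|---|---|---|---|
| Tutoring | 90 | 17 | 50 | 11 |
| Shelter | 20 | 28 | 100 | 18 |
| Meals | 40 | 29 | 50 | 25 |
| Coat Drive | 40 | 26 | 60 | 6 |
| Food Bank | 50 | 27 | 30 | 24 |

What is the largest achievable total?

Rank every tier by rate: Meals/first 29 > Shelter/first 28 > Food Bank/first 27 > Coat Drive/first 26 > Meals/second 25 > Food Bank/second 24 > Shelter/second 18 > Tutoring/first 17 > Tutoring/second 11 > Coat Drive/second 6.
Fill Meals first block (40 at 29) → 220 left.
Shelter first at 28: fill all 20 → 200 left.
Food Bank/first (27): +50 → 150 left.
Fill Coat Drive first block (40 at 26) → 110 left.
Meals second at 25: fill all 50 → 60 left.
Food Bank second at 24: fill all 30 → 30 left.
30 remain; put them into Shelter second at 18.
Total = 29×40 + 28×20 + 27×50 + 26×40 + 25×50 + 24×30 + 18×30 = 6620.

6620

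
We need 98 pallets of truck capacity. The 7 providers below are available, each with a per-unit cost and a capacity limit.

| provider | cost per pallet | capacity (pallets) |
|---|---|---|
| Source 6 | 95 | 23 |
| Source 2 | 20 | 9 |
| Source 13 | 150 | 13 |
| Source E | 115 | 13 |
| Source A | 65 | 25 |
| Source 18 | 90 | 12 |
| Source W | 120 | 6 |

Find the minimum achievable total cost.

8785

Use providers in increasing cost order.
Take 9 from Source 2 at 20 ; need 89 more.
Source A at 65: take all 25 pallets ; 64 still needed.
Source 18 at 90: take all 12 pallets ; 52 still needed.
Source 6 (95): use full 23 ; 29 pallets to go.
Source E (115): use full 13 ; 16 pallets to go.
Source W at 120: take all 6 pallets ; 10 still needed.
Take 10 from Source 13 at 150 to finish.
Cost = 9×20 + 25×65 + 12×90 + 23×95 + 13×115 + 6×120 + 10×150 = 8785.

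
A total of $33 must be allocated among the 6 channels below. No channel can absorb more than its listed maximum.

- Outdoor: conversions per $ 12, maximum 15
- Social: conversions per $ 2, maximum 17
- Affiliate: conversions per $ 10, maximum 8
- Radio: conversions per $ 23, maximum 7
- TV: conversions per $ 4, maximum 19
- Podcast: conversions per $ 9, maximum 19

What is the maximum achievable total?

448

Order the channels by conversions per $: Radio 23 > Outdoor 12 > Affiliate 10 > Podcast 9 > TV 4 > Social 2.
Give Radio 7 to hit its cap of 7 → 26 left.
Give Outdoor 15 to hit its cap of 15 → 11 left.
Affiliate takes 8 to reach its cap of 8 → 3 left.
Only 3 left; Podcast takes them to reach 3.
Total = 12×15 + 10×8 + 23×7 + 9×3 = 448.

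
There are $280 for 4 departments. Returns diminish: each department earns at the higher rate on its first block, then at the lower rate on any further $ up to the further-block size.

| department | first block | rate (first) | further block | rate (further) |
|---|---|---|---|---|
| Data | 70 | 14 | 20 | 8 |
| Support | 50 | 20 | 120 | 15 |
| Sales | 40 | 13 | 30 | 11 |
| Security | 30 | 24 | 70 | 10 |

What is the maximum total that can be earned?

4630

Treat each block as its own option and order by rate: Security/tier1 24 > Support/tier1 20 > Support/tier2 15 > Data/tier1 14 > Sales/tier1 13 > Sales/tier2 11 > Security/tier2 10 > Data/tier2 8.
Fill Security tier1 block (30 at 24) — 250 left.
Support/tier1 (20): +50 — 200 left.
Support/tier2 (15): +120 — 80 left.
Data/tier1 (14): +70 — 10 left.
Sales tier1 at 13: only 10 left, fill 10.
Total = 24×30 + 20×50 + 15×120 + 14×70 + 13×10 = 4630.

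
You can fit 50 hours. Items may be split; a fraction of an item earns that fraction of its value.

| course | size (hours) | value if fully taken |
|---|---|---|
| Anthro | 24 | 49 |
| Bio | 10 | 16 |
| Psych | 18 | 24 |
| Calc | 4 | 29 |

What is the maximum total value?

Best value per unit of size first: Calc 29/4≈7.25, Anthro 49/24≈2.04, Bio 16/10≈1.6, Psych 24/18≈1.33.
All 4 hours of Calc fit (value 29) ; 46 remain.
Anthro: take in full, 24 hours for value 49 ; 22 left.
Take all of Bio (10 hours, value 16) ; 12 hours left.
Only 12 hours remain; take 12/18 of Psych for value 24×12/18 = 16.
Total value = 110.

110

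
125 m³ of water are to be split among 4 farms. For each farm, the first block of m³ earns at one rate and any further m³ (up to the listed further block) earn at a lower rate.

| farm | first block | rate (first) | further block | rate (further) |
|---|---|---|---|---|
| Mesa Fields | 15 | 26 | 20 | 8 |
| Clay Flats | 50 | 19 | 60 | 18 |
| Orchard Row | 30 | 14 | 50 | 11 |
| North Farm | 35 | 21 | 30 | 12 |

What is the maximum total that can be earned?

Rank every tier by rate: Mesa Fields/T1 26 > North Farm/T1 21 > Clay Flats/T1 19 > Clay Flats/T2 18 > Orchard Row/T1 14 > North Farm/T2 12 > Orchard Row/T2 11 > Mesa Fields/T2 8.
Fill Mesa Fields T1 block (15 at 26) → 110 left.
North Farm T1 at 21: fill all 35 → 75 left.
Fill Clay Flats T1 block (50 at 19) → 25 left.
25 remain; put them into Clay Flats T2 at 18.
Total = 26×15 + 21×35 + 19×50 + 18×25 = 2525.

2525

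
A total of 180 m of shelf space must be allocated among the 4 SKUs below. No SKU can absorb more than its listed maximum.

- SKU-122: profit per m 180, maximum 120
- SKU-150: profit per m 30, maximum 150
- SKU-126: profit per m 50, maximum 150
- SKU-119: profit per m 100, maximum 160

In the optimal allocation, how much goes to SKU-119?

60

Rank by profit per m: SKU-122 180 > SKU-119 100 > SKU-126 50 > SKU-150 30.
SKU-122: +120 to 120 (cap) → 60 left.
SKU-119 has room for 160 but only 60 remain, so it gets 60.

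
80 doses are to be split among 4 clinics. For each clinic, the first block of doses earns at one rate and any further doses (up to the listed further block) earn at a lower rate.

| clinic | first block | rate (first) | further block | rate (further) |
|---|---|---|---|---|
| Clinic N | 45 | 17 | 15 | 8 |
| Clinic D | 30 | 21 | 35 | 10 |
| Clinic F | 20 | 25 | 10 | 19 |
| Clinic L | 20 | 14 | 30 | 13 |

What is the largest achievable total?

Treat each block as its own option and order by rate: Clinic F/first 25 > Clinic D/first 21 > Clinic F/second 19 > Clinic N/first 17 > Clinic L/first 14 > Clinic L/second 13 > Clinic D/second 10 > Clinic N/second 8.
Clinic F first at 25: fill all 20 ; 60 left.
Fill Clinic D first block (30 at 21) ; 30 left.
Fill Clinic F second block (10 at 19) ; 20 left.
20 remain; put them into Clinic N first at 17.
Total = 25×20 + 21×30 + 19×10 + 17×20 = 1660.

1660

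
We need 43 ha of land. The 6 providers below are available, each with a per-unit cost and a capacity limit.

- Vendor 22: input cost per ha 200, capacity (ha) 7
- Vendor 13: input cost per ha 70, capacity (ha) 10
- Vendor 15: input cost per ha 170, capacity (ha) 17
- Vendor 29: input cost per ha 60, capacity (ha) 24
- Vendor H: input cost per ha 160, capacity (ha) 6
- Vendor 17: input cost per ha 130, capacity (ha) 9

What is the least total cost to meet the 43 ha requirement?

Use providers in increasing cost order.
Take 24 from Vendor 29 at 60 → need 19 more.
Vendor 13 (70): use full 10 → 9 ha to go.
Vendor 17 (130): use full 9 → 0 ha to go.
Vendor H, Vendor 15, Vendor 22: unused.
Cost = 24×60 + 10×70 + 9×130 = 3310.

3310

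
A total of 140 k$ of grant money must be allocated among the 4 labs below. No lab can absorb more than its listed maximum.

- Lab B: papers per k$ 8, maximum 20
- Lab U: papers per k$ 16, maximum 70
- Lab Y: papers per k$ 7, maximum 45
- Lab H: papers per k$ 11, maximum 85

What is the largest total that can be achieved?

Order the labs by papers per k$: Lab U 16 > Lab H 11 > Lab B 8 > Lab Y 7.
Lab U: +70 to 70 (cap) → 70 left.
Lab H: +70 (room for 85) → 70. Pool exhausted.
Total = 16×70 + 11×70 = 1890.

1890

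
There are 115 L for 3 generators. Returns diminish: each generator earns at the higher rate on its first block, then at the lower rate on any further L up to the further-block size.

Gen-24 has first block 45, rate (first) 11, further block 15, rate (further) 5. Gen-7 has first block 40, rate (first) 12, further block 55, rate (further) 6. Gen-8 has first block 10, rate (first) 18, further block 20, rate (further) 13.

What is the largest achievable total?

1415

Treat each block as its own option and order by rate: Gen-8/tier1 18 > Gen-8/tier2 13 > Gen-7/tier1 12 > Gen-24/tier1 11 > Gen-7/tier2 6 > Gen-24/tier2 5.
Gen-8/tier1 (18): +10 — 105 left.
Gen-8 tier2 at 13: fill all 20 — 85 left.
Fill Gen-7 tier1 block (40 at 12) — 45 left.
Fill Gen-24 tier1 block (45 at 11) — 0 left.
Total = 18×10 + 13×20 + 12×40 + 11×45 = 1415.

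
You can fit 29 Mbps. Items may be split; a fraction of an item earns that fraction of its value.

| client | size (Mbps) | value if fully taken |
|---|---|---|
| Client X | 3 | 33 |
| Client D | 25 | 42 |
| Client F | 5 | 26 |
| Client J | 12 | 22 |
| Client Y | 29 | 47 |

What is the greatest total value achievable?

Sort by value density: Client X 33/3≈11, Client F 26/5≈5.2, Client J 22/12≈1.83, Client D 42/25≈1.68, Client Y 47/29≈1.62.
All 3 Mbps of Client X fit (value 33) — 26 remain.
Take all of Client F (5 Mbps, value 26) — 21 Mbps left.
Client J: take in full, 12 Mbps for value 22 — 9 left.
Fill the last 9 Mbps with part of Client D: 9/25 of it earns 15.12.
Total value = 96.12.

96.12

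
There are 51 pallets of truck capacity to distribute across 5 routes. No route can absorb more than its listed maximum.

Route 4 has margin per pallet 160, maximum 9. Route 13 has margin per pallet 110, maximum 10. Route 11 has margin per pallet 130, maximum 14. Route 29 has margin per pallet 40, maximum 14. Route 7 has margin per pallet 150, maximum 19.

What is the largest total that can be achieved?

Order the routes by margin per pallet: Route 4 160 > Route 7 150 > Route 11 130 > Route 13 110 > Route 29 40.
Route 4: +9 to 9 (cap) — 42 left.
Route 7 takes 19 to reach its cap of 19 — 23 left.
Route 11: +14 to 14 (cap) — 9 left.
Only 9 left; Route 13 takes them to reach 9.
Total = 160×9 + 110×9 + 130×14 + 150×19 = 7100.

7100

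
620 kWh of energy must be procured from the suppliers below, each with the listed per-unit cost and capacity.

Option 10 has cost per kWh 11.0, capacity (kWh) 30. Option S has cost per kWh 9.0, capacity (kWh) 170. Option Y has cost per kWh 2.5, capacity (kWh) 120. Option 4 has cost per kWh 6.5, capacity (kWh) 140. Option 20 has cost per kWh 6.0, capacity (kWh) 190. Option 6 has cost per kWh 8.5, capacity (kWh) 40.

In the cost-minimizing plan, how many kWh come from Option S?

Fill from the cheapest supplier first.
Option Y at 2.5: take all 120 kWh — 500 still needed.
Option 20 at 6.0: take all 190 kWh — 310 still needed.
Option 4 (6.5): use full 140 — 170 kWh to go.
Take 40 from Option 6 at 8.5 — need 130 more.
Option S at 9.0: take 130 of its 170 — requirement met.
Option 10: unused.

130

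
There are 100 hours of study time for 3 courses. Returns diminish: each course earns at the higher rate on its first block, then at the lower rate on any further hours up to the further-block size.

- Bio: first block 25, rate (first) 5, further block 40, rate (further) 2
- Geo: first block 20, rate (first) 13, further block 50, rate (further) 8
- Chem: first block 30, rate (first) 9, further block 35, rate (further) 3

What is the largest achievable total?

930

Rank every tier by rate: Geo/first 13 > Chem/first 9 > Geo/second 8 > Bio/first 5 > Chem/second 3 > Bio/second 2.
Geo first at 13: fill all 20 → 80 left.
Fill Chem first block (30 at 9) → 50 left.
Geo second at 8: fill all 50 → 0 left.
Total = 13×20 + 9×30 + 8×50 = 930.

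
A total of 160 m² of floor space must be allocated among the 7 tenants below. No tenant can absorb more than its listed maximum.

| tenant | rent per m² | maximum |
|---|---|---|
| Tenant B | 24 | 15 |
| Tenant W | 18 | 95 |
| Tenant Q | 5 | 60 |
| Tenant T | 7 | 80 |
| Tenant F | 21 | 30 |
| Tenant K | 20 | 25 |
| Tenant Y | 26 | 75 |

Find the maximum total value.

Highest rent per m² first: Tenant Y 26 > Tenant B 24 > Tenant F 21 > Tenant K 20 > Tenant W 18 > Tenant T 7 > Tenant Q 5.
Tenant Y takes 75 to reach its cap of 75 ; 85 left.
Tenant B: +15 to 15 (cap) ; 70 left.
Give Tenant F 30 to hit its cap of 30 ; 40 left.
Tenant K: +25 to 25 (cap) ; 15 left.
Only 15 left; Tenant W takes them to reach 15.
Total = 24×15 + 18×15 + 21×30 + 20×25 + 26×75 = 3710.

3710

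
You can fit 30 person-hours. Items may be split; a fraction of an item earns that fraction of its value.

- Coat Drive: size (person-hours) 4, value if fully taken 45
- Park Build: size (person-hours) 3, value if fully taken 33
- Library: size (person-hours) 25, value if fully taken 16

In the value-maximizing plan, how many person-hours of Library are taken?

23

Rank by value-to-size ratio: Coat Drive 45/4≈11.2, Park Build 33/3≈11, Library 16/25≈0.64.
Coat Drive: take in full, 4 person-hours for value 45 → 26 left.
All 3 person-hours of Park Build fit (value 33) → 23 remain.
23 person-hours left: a 23/25 share of Library gives 16×23/25 = 14.72.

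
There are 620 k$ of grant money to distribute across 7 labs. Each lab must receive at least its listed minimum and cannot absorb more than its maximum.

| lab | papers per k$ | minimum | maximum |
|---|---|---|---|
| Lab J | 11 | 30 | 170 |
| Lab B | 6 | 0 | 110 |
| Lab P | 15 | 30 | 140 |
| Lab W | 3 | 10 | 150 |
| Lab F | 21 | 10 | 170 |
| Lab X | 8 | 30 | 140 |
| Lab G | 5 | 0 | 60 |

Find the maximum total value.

8610

Meeting every minimum uses 30+0+30+10+10+30+0 = 110 k$, leaving 510.
Order the labs by papers per k$: Lab F 21 > Lab P 15 > Lab J 11 > Lab X 8 > Lab B 6 > Lab G 5 > Lab W 3.
Lab F takes 160 more to reach its cap of 170 → 350 left.
Lab P: +110 to 140 (cap) → 240 left.
Lab J: +140 to 170 (cap) → 100 left.
Only 100 left; Lab X takes them to reach 130.
Total = 11×170 + 15×140 + 3×10 + 21×170 + 8×130 = 8610.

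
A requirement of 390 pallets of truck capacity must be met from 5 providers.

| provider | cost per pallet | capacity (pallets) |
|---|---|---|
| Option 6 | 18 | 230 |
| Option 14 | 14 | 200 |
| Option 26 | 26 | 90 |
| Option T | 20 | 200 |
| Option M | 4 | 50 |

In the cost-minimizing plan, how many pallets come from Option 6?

140

Cheapest first:
Take 50 from Option M at 4 ; need 340 more.
Take 200 from Option 14 at 14 ; need 140 more.
Option 6 at 18: take 140 of its 230 ; requirement met.
Option T, Option 26: unused.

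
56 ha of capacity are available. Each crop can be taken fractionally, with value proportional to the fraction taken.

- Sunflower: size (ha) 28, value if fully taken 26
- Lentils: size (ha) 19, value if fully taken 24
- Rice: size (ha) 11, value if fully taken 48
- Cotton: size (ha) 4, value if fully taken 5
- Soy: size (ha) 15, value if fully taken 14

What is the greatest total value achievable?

97.5

Rank by value-to-size ratio: Rice 48/11≈4.36, Lentils 24/19≈1.26, Cotton 5/4≈1.25, Soy 14/15≈0.933, Sunflower 26/28≈0.929.
Take all of Rice (11 ha, value 48) — 45 ha left.
Take all of Lentils (19 ha, value 24) — 26 ha left.
Take all of Cotton (4 ha, value 5) — 22 ha left.
All 15 ha of Soy fit (value 14) — 7 remain.
7 ha left: a 7/28 share of Sunflower gives 26×7/28 = 6.5.
Total value = 97.5.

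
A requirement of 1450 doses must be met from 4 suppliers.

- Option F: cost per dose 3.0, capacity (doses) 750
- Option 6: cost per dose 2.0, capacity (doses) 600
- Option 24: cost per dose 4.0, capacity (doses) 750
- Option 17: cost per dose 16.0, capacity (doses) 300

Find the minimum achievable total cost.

3850

Use suppliers in increasing cost order.
Option 6 at 2.0: take all 600 doses ; 850 still needed.
Take 750 from Option F at 3.0 ; need 100 more.
Option 24 at 4.0: take 100 of its 750 ; requirement met.
Option 17: unused.
Cost = 600×2.0 + 750×3.0 + 100×4.0 = 3850.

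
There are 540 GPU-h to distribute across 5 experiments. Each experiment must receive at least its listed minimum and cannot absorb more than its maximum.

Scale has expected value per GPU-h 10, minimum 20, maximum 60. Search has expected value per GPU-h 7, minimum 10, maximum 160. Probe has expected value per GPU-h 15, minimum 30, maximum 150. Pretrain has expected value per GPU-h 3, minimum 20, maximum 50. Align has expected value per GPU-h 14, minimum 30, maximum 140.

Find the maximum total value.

6020

Meeting every minimum uses 20+10+30+20+30 = 110 GPU-h, leaving 430.
Rank by expected value per GPU-h: Probe 15 > Align 14 > Scale 10 > Search 7 > Pretrain 3.
Give Probe 120 more to hit its cap of 150 → 310 left.
Align: +110 to 140 (cap) → 200 left.
Scale: +40 to 60 (cap) → 160 left.
Search takes 150 more to reach its cap of 160 → 10 left.
Pretrain: +10 (room for 30) → 30. Pool exhausted.
Total = 10×60 + 7×160 + 15×150 + 3×30 + 14×140 = 6020.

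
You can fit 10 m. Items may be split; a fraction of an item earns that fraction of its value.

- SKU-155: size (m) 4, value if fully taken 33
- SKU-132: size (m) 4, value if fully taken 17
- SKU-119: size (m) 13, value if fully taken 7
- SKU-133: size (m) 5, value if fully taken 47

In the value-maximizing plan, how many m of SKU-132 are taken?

Best value per unit of size first: SKU-133 47/5≈9.4, SKU-155 33/4≈8.25, SKU-132 17/4≈4.25, SKU-119 7/13≈0.538.
All 5 m of SKU-133 fit (value 47) ; 5 remain.
Take all of SKU-155 (4 m, value 33) ; 1 m left.
1 m left: a 1/4 share of SKU-132 gives 17×1/4 = 4.25.

1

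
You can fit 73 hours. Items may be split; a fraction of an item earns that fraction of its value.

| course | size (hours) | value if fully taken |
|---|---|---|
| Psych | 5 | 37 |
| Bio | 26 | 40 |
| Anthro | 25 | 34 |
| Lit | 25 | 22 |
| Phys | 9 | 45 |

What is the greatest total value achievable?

163.04

Sort by value density: Psych 37/5≈7.4, Phys 45/9≈5, Bio 40/26≈1.54, Anthro 34/25≈1.36, Lit 22/25≈0.88.
Take all of Psych (5 hours, value 37) ; 68 hours left.
Phys: take in full, 9 hours for value 45 ; 59 left.
Take all of Bio (26 hours, value 40) ; 33 hours left.
Anthro: take in full, 25 hours for value 34 ; 8 left.
8 hours left: a 8/25 share of Lit gives 22×8/25 = 7.04.
Total value = 163.04.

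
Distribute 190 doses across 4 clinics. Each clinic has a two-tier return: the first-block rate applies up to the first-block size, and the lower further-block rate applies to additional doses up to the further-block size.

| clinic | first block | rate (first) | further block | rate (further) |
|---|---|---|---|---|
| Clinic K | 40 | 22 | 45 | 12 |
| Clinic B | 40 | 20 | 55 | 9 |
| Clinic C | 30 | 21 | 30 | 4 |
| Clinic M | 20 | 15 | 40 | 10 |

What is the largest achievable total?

Order all 8 blocks by rate: Clinic K/tier1 22 > Clinic C/tier1 21 > Clinic B/tier1 20 > Clinic M/tier1 15 > Clinic K/tier2 12 > Clinic M/tier2 10 > Clinic B/tier2 9 > Clinic C/tier2 4.
Clinic K tier1 at 22: fill all 40 — 150 left.
Clinic C tier1 at 21: fill all 30 — 120 left.
Clinic B tier1 at 20: fill all 40 — 80 left.
Clinic M/tier1 (15): +20 — 60 left.
Fill Clinic K tier2 block (45 at 12) — 15 left.
Clinic M tier2 at 10: only 15 left, fill 15.
Total = 22×40 + 21×30 + 20×40 + 15×20 + 12×45 + 10×15 = 3300.

3300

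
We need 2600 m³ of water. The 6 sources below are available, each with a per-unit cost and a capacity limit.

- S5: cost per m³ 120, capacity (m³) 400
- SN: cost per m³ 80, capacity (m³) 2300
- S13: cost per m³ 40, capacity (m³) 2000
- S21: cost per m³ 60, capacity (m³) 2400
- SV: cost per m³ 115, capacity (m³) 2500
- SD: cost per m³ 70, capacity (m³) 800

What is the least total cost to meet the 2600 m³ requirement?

Use sources in increasing cost order.
S13 at 40: take all 2000 m³ ; 600 still needed.
S21 at 60: take 600 of its 2400 ; requirement met.
SD, SN, SV, S5: unused.
Cost = 2000×40 + 600×60 = 116000.

116000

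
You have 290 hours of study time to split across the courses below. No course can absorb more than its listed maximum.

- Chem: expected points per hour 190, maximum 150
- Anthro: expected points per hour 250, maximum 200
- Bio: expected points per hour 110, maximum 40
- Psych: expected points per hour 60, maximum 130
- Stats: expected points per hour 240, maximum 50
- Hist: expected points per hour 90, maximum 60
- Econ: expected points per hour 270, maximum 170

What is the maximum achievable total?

75900

Highest expected points per hour first: Econ 270 > Anthro 250 > Stats 240 > Chem 190 > Bio 110 > Hist 90 > Psych 60.
Econ: +170 to 170 (cap) — 120 left.
Anthro: +120 (room for 200) → 120. Pool exhausted.
Total = 250×120 + 270×170 = 75900.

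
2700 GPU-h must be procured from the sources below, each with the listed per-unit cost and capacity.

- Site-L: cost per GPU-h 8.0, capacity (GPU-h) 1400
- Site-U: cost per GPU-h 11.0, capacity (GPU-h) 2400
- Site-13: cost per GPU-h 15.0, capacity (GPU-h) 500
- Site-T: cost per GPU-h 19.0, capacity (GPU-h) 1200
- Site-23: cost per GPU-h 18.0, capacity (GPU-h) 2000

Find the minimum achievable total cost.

Use sources in increasing cost order.
Take 1400 from Site-L at 8.0 → need 1300 more.
Take 1300 from Site-U at 11.0 to finish.
Site-13, Site-23, Site-T: unused.
Cost = 1400×8.0 + 1300×11.0 = 25500.

25500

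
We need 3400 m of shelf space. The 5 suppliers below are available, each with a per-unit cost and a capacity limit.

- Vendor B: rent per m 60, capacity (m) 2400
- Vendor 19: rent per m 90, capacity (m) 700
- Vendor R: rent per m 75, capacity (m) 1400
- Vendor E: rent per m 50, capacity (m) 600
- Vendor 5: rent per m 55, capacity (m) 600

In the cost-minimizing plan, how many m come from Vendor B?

2200

Cheapest first:
Vendor E at 50: take all 600 m — 2800 still needed.
Take 600 from Vendor 5 at 55 — need 2200 more.
Take 2200 from Vendor B at 60 to finish.
Vendor R, Vendor 19: unused.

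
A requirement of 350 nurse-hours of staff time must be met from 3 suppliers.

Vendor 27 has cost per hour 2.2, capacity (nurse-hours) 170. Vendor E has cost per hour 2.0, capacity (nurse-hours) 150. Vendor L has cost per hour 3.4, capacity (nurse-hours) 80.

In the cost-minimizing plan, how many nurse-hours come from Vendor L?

Cheapest first:
Take 150 from Vendor E at 2.0 — need 200 more.
Take 170 from Vendor 27 at 2.2 — need 30 more.
Vendor L at 3.4: take 30 of its 80 — requirement met.

30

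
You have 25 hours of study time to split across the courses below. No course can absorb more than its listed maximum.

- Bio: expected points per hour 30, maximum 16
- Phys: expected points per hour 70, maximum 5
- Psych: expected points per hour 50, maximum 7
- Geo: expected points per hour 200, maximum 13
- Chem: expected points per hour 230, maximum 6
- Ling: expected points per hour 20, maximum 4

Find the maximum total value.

Highest expected points per hour first: Chem 230 > Geo 200 > Phys 70 > Psych 50 > Bio 30 > Ling 20.
Give Chem 6 to hit its cap of 6 → 19 left.
Geo takes 13 to reach its cap of 13 → 6 left.
Phys: +5 to 5 (cap) → 1 left.
Only 1 left; Psych takes them to reach 1.
Total = 70×5 + 50×1 + 200×13 + 230×6 = 4380.

4380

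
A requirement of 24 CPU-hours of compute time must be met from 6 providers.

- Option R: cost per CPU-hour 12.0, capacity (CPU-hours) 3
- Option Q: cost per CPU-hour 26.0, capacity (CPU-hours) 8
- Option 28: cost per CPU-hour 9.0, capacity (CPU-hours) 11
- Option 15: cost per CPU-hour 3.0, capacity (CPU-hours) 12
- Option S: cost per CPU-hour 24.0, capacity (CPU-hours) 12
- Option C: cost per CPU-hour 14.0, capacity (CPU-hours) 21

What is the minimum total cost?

Cheapest first:
Take 12 from Option 15 at 3.0 — need 12 more.
Option 28 (9.0): use full 11 — 1 CPU-hours to go.
Option R at 12.0: take 1 of its 3 — requirement met.
Option C, Option S, Option Q: unused.
Cost = 12×3.0 + 11×9.0 + 1×12.0 = 147.

147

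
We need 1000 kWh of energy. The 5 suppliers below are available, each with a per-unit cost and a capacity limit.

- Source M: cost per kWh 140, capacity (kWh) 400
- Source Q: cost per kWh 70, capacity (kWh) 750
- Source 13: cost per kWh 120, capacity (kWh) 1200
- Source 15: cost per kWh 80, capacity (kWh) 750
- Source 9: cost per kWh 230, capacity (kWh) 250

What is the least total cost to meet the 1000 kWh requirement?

72500

Use suppliers in increasing cost order.
Take 750 from Source Q at 70 ; need 250 more.
Source 15 (80): take the remaining 250 ; done.
Source 13, Source M, Source 9: unused.
Cost = 750×70 + 250×80 = 72500.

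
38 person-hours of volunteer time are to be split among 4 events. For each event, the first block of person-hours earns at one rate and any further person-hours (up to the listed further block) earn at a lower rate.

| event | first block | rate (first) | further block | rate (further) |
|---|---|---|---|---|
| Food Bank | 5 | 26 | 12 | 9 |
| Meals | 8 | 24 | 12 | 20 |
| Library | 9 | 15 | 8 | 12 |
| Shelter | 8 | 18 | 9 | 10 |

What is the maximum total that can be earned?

781

Rank every tier by rate: Food Bank/tier1 26 > Meals/tier1 24 > Meals/tier2 20 > Shelter/tier1 18 > Library/tier1 15 > Library/tier2 12 > Shelter/tier2 10 > Food Bank/tier2 9.
Food Bank/tier1 (26): +5 → 33 left.
Fill Meals tier1 block (8 at 24) → 25 left.
Meals tier2 at 20: fill all 12 → 13 left.
Fill Shelter tier1 block (8 at 18) → 5 left.
Library/tier1: +5 of 9 at 15; pool empty.
Total = 26×5 + 24×8 + 20×12 + 18×8 + 15×5 = 781.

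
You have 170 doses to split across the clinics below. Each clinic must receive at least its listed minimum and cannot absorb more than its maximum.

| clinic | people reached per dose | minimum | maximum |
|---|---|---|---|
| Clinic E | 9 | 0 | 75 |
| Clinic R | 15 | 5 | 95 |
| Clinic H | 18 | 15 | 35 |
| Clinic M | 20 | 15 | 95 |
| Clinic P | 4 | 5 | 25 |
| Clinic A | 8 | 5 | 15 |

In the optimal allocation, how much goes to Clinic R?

30

Meeting every minimum uses 0+5+15+15+5+5 = 45 doses, leaving 125.
Order the clinics by people reached per dose: Clinic M 20 > Clinic H 18 > Clinic R 15 > Clinic E 9 > Clinic A 8 > Clinic P 4.
Clinic M: +80 to 95 (cap) → 45 left.
Give Clinic H 20 more to hit its cap of 35 → 25 left.
Clinic R has room for 90 more but only 25 remain, so it gets 30.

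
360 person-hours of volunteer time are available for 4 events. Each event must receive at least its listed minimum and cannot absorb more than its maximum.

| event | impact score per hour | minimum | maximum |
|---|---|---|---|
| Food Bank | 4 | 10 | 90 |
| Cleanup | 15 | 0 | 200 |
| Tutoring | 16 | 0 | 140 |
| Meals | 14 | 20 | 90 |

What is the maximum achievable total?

Meeting every minimum uses 10+0+0+20 = 30 person-hours, leaving 330.
Rank by impact score per hour: Tutoring 16 > Cleanup 15 > Meals 14 > Food Bank 4.
Tutoring takes 140 more to reach its cap of 140 → 190 left.
Cleanup: +190 (room for 200) → 190. Pool exhausted.
Total = 4×10 + 15×190 + 16×140 + 14×20 = 5410.

5410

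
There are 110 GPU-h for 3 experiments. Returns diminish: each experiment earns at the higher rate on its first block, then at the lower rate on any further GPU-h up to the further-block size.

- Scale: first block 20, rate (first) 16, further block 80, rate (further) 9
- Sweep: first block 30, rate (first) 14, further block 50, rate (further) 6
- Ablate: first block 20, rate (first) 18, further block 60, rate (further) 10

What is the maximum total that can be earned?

1500

Rank every tier by rate: Ablate/tier1 18 > Scale/tier1 16 > Sweep/tier1 14 > Ablate/tier2 10 > Scale/tier2 9 > Sweep/tier2 6.
Ablate tier1 at 18: fill all 20 → 90 left.
Scale/tier1 (16): +20 → 70 left.
Sweep/tier1 (14): +30 → 40 left.
40 remain; put them into Ablate tier2 at 10.
Total = 18×20 + 16×20 + 14×30 + 10×40 = 1500.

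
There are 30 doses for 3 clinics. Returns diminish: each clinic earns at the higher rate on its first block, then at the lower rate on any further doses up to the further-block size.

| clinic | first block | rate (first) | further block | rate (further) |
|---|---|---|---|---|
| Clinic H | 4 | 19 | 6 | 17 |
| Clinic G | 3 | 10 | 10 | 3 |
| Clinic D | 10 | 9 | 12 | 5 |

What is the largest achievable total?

333

Rank every tier by rate: Clinic H/T1 19 > Clinic H/T2 17 > Clinic G/T1 10 > Clinic D/T1 9 > Clinic D/T2 5 > Clinic G/T2 3.
Clinic H/T1 (19): +4 → 26 left.
Fill Clinic H T2 block (6 at 17) → 20 left.
Fill Clinic G T1 block (3 at 10) → 17 left.
Fill Clinic D T1 block (10 at 9) → 7 left.
Clinic D/T2: +7 of 12 at 5; pool empty.
Total = 19×4 + 17×6 + 10×3 + 9×10 + 5×7 = 333.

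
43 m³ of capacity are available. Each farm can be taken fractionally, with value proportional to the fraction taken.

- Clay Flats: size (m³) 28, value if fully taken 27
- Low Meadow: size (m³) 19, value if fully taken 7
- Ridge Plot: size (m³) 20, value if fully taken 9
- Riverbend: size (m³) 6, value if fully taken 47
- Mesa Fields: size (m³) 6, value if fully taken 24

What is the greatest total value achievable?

Sort by value density: Riverbend 47/6≈7.83, Mesa Fields 24/6≈4, Clay Flats 27/28≈0.964, Ridge Plot 9/20≈0.45, Low Meadow 7/19≈0.368.
Riverbend: take in full, 6 m³ for value 47 ; 37 left.
Mesa Fields: take in full, 6 m³ for value 24 ; 31 left.
Take all of Clay Flats (28 m³, value 27) ; 3 m³ left.
Fill the last 3 m³ with part of Ridge Plot: 3/20 of it earns 1.35.
Total value = 99.35.

99.35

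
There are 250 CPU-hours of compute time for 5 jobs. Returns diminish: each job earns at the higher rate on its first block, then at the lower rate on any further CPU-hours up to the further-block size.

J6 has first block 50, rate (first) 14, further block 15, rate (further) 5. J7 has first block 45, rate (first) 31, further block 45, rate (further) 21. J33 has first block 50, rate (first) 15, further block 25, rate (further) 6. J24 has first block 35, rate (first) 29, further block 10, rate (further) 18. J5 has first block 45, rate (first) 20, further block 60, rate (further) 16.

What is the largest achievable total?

Rank every tier by rate: J7/T1 31 > J24/T1 29 > J7/T2 21 > J5/T1 20 > J24/T2 18 > J5/T2 16 > J33/T1 15 > J6/T1 14 > J33/T2 6 > J6/T2 5.
J7 T1 at 31: fill all 45 ; 205 left.
J24 T1 at 29: fill all 35 ; 170 left.
J7/T2 (21): +45 ; 125 left.
J5 T1 at 20: fill all 45 ; 80 left.
J24/T2 (18): +10 ; 70 left.
J5/T2 (16): +60 ; 10 left.
J33/T1: +10 of 50 at 15; pool empty.
Total = 31×45 + 29×35 + 21×45 + 20×45 + 18×10 + 16×60 + 15×10 = 5545.

5545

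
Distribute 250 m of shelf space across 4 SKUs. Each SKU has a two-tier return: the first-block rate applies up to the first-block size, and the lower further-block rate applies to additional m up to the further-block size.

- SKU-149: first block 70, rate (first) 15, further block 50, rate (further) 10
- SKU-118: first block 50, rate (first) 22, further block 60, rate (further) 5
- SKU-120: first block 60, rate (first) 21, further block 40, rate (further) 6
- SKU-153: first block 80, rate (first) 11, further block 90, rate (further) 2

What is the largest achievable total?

4180

Order all 8 blocks by rate: SKU-118/tier1 22 > SKU-120/tier1 21 > SKU-149/tier1 15 > SKU-153/tier1 11 > SKU-149/tier2 10 > SKU-120/tier2 6 > SKU-118/tier2 5 > SKU-153/tier2 2.
SKU-118/tier1 (22): +50 ; 200 left.
Fill SKU-120 tier1 block (60 at 21) ; 140 left.
Fill SKU-149 tier1 block (70 at 15) ; 70 left.
70 remain; put them into SKU-153 tier1 at 11.
Total = 22×50 + 21×60 + 15×70 + 11×70 = 4180.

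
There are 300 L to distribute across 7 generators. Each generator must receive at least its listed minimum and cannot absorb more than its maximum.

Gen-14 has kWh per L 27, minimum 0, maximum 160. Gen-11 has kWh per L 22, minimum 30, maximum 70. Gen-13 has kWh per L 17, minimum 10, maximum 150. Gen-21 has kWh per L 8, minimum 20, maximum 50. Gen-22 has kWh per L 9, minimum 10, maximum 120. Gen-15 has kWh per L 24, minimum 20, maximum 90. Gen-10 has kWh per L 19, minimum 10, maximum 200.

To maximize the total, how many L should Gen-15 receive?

60

Meeting every minimum uses 0+30+10+20+10+20+10 = 100 L, leaving 200.
Order the generators by kWh per L: Gen-14 27 > Gen-15 24 > Gen-11 22 > Gen-10 19 > Gen-13 17 > Gen-22 9 > Gen-21 8.
Gen-14: +160 to 160 (cap) ; 40 left.
Gen-15: +40 (room for 70) → 60. Pool exhausted.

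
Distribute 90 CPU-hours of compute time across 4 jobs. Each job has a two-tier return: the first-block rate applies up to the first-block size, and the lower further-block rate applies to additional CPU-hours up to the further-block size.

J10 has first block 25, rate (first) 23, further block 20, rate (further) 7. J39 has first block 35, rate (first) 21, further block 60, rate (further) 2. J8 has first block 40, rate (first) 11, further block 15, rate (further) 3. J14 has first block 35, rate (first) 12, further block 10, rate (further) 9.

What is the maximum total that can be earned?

Order all 8 blocks by rate: J10/T1 23 > J39/T1 21 > J14/T1 12 > J8/T1 11 > J14/T2 9 > J10/T2 7 > J8/T2 3 > J39/T2 2.
J10 T1 at 23: fill all 25 → 65 left.
Fill J39 T1 block (35 at 21) → 30 left.
J14/T1: +30 of 35 at 12; pool empty.
Total = 23×25 + 21×35 + 12×30 = 1670.

1670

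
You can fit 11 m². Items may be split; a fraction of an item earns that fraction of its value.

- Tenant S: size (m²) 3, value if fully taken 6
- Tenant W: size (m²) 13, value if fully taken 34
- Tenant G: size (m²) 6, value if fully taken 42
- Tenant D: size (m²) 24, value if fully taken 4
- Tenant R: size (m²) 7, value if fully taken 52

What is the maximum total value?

Sort by value density: Tenant R 52/7≈7.43, Tenant G 42/6≈7, Tenant W 34/13≈2.62, Tenant S 6/3≈2, Tenant D 4/24≈0.167.
All 7 m² of Tenant R fit (value 52) → 4 remain.
4 m² left: a 4/6 share of Tenant G gives 42×4/6 = 28.
Total value = 80.

80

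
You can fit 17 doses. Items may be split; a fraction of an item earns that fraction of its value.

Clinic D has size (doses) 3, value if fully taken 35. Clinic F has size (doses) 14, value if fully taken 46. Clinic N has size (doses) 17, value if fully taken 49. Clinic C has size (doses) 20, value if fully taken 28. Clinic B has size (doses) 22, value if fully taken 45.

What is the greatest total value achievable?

Sort by value density: Clinic D 35/3≈11.7, Clinic F 46/14≈3.29, Clinic N 49/17≈2.88, Clinic B 45/22≈2.05, Clinic C 28/20≈1.4.
Take all of Clinic D (3 doses, value 35) → 14 doses left.
Clinic F: take in full, 14 doses for value 46 → 0 left.
Total value = 81.

81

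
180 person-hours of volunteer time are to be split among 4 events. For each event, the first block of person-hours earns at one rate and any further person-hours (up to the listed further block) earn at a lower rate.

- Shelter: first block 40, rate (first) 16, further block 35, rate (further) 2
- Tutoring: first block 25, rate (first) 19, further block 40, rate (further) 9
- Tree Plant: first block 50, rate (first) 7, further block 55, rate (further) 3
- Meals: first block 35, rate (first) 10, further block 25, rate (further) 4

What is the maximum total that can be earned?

Order all 8 blocks by rate: Tutoring/tier1 19 > Shelter/tier1 16 > Meals/tier1 10 > Tutoring/tier2 9 > Tree Plant/tier1 7 > Meals/tier2 4 > Tree Plant/tier2 3 > Shelter/tier2 2.
Fill Tutoring tier1 block (25 at 19) ; 155 left.
Shelter/tier1 (16): +40 ; 115 left.
Meals/tier1 (10): +35 ; 80 left.
Tutoring tier2 at 9: fill all 40 ; 40 left.
Tree Plant tier1 at 7: only 40 left, fill 40.
Total = 19×25 + 16×40 + 10×35 + 9×40 + 7×40 = 2105.

2105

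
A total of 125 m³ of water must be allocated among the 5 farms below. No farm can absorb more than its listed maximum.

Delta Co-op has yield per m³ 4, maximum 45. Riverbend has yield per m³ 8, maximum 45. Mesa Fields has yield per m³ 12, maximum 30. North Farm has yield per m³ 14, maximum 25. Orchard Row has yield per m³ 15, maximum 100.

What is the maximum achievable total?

Order the farms by yield per m³: Orchard Row 15 > North Farm 14 > Mesa Fields 12 > Riverbend 8 > Delta Co-op 4.
Orchard Row takes 100 to reach its cap of 100 → 25 left.
North Farm takes 25 to reach its cap of 25 → 0 left.
Total = 14×25 + 15×100 = 1850.

1850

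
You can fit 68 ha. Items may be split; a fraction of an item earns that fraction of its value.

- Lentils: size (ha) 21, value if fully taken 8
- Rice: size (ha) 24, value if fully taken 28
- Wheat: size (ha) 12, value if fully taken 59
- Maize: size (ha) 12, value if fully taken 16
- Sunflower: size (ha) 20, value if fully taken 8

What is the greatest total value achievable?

111

Rank by value-to-size ratio: Wheat 59/12≈4.92, Maize 16/12≈1.33, Rice 28/24≈1.17, Sunflower 8/20≈0.4, Lentils 8/21≈0.381.
Wheat: take in full, 12 ha for value 59 → 56 left.
Take all of Maize (12 ha, value 16) → 44 ha left.
All 24 ha of Rice fit (value 28) → 20 remain.
All 20 ha of Sunflower fit (value 8) → 0 remain.
Total value = 111.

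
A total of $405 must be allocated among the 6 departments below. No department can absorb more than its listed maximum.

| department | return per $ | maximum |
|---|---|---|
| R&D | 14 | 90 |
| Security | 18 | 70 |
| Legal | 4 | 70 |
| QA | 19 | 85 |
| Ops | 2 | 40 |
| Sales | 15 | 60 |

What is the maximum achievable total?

5375

Order the departments by return per $: QA 19 > Security 18 > Sales 15 > R&D 14 > Legal 4 > Ops 2.
QA takes 85 to reach its cap of 85 ; 320 left.
Give Security 70 to hit its cap of 70 ; 250 left.
Sales: +60 to 60 (cap) ; 190 left.
Give R&D 90 to hit its cap of 90 ; 100 left.
Legal: +70 to 70 (cap) ; 30 left.
Ops: +30 (room for 40) → 30. Pool exhausted.
Total = 14×90 + 18×70 + 4×70 + 19×85 + 2×30 + 15×60 = 5375.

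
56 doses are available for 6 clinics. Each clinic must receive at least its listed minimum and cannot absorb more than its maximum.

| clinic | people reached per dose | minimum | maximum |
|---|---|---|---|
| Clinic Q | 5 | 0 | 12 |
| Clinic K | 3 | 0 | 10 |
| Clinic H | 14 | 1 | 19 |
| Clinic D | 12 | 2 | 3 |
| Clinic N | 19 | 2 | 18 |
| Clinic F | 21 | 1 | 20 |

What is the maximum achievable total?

1010

Meeting every minimum uses 0+0+1+2+2+1 = 6 doses, leaving 50.
Highest people reached per dose first: Clinic F 21 > Clinic N 19 > Clinic H 14 > Clinic D 12 > Clinic Q 5 > Clinic K 3.
Clinic F takes 19 more to reach its cap of 20 — 31 left.
Clinic N takes 16 more to reach its cap of 18 — 15 left.
Clinic H: +15 (room for 18) → 16. Pool exhausted.
Total = 14×16 + 12×2 + 19×18 + 21×20 = 1010.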